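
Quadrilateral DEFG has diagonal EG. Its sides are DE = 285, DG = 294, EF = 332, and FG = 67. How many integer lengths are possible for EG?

133

From triangle DEG: 9 < EG < 579.
From triangle FEG: 265 < EG < 399.
Intersection: 265 < EG < 399, so integers 266 through 398: 133 values.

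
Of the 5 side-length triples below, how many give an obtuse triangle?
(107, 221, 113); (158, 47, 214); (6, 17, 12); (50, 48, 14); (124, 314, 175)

1

(107,221,113): 107+113 ≤ 221, not a triangle
(158,47,214): 47+158 ≤ 214, not a triangle
(6,17,12): 6²+12² = 180 < 289 = 17² → obtuse
(50,48,14): 14²+48² = 2500 = 50² → right
(124,314,175): 124+175 ≤ 314, not a triangle
1 of the 5 is obtuse.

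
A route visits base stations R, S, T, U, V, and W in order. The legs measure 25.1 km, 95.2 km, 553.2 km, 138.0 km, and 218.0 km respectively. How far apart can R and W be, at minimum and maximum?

76.9 ≤ RW ≤ 1029.5 km

The maximum is all hops collinear in one direction: 25.1 + 95.2 + 553.2 + 138.0 + 218.0 = 1029.5.
The longest hop is 553.2; the others sum to 476.3. Folding the others back against it leaves at least 553.2 − 476.3 = 76.9.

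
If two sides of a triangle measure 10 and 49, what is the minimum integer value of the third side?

40

The third side must be strictly greater than |10 − 49| = 39.
The smallest integer above 39 is 40.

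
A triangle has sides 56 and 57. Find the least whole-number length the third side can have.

The third side must be strictly greater than |56 − 57| = 1.
The smallest integer above 1 is 2.

2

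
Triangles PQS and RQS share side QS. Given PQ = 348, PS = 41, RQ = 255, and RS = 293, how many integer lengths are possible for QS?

From triangle PQS: 307 < QS < 389.
From triangle RQS: 38 < QS < 548.
Intersection: 307 < QS < 389, so integers 308 through 388: 81 values.

81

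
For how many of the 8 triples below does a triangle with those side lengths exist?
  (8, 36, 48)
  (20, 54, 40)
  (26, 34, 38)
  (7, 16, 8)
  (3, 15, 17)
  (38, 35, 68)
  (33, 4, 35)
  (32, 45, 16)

6

(8,36,48): 8+36 ≤ 48 → not valid
(20,40,54): 20+40 > 54 → valid
(26,34,38): 26+34 > 38 → valid
(7,8,16): 7+8 ≤ 16 → not valid
(3,15,17): 3+15 > 17 → valid
(35,38,68): 35+38 > 68 → valid
(4,33,35): 4+33 > 35 → valid
(16,32,45): 16+32 > 45 → valid
6 of the 8 triples form a triangle.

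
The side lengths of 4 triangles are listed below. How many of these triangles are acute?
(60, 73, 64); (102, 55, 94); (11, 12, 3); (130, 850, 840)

2

(60,73,64): 60²+64² = 7696 > 5329 = 73² → acute
(102,55,94): 55²+94² = 11861 > 10404 = 102² → acute
(11,12,3): 3²+11² = 130 < 144 = 12² → obtuse
(130,850,840): 130²+840² = 722500 = 850² → right
2 of the 4 are acute.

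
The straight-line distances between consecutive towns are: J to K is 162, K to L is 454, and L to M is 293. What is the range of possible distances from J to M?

The maximum is all hops collinear in one direction: 162 + 454 + 293 = 909.
The longest hop is 454; the others sum to 455. Since 454 ≤ 455, the path can fold back on itself completely, so the minimum distance is 0.

0 ≤ JM ≤ 909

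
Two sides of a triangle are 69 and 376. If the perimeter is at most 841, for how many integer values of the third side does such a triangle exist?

89

Triangle inequality: 307 < x < 445. Perimeter ≤ 841 gives x ≤ 841 − 69 − 376 = 396.
So 307 < x ≤ 396; integers 308 through 396: 89 values.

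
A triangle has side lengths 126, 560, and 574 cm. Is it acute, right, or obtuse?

right

Compare the square of the longest side to the sum of squares of the other two: 126² + 560² = 329476 = 574².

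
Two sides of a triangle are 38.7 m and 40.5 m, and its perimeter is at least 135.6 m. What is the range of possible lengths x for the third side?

56.4 ≤ x < 79.2 m

Triangle inequality alone gives 1.8 < x < 79.2.
The perimeter condition gives x ≥ 135.6 − 38.7 − 40.5 = 56.4.
Intersecting the two: 56.4 ≤ x < 79.2.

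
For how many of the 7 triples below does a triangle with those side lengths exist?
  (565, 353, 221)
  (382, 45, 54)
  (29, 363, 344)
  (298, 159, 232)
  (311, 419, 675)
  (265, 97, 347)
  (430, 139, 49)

5

(221,353,565): 221+353 > 565 → valid
(45,54,382): 45+54 ≤ 382 → not valid
(29,344,363): 29+344 > 363 → valid
(159,232,298): 159+232 > 298 → valid
(311,419,675): 311+419 > 675 → valid
(97,265,347): 97+265 > 347 → valid
(49,139,430): 49+139 ≤ 430 → not valid
5 of the 7 triples form a triangle.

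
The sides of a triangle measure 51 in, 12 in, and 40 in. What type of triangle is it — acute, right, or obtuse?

Compare the square of the longest side to the sum of squares of the other two: 12² + 40² = 1744 < 2601 = 51².

obtuse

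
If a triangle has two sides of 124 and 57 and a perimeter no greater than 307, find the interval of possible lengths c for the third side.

Triangle inequality alone gives 67 < c < 181.
The perimeter condition gives c ≤ 307 − 124 − 57 = 126.
Intersecting the two: 67 < c ≤ 126.

67 < c ≤ 126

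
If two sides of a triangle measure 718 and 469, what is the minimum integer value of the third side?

The third side must be strictly greater than |718 − 469| = 249.
The smallest integer above 249 is 250.

250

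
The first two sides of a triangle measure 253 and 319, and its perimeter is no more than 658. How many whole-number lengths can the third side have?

Triangle inequality: 66 < x < 572. Perimeter ≤ 658 gives x ≤ 658 − 253 − 319 = 86.
So 66 < x ≤ 86; integers 67 through 86: 20 values.

20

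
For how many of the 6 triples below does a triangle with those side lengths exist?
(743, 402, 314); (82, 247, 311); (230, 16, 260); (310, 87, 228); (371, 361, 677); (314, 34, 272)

(314,402,743): 314+402 ≤ 743 → not valid
(82,247,311): 82+247 > 311 → valid
(16,230,260): 16+230 ≤ 260 → not valid
(87,228,310): 87+228 > 310 → valid
(361,371,677): 361+371 > 677 → valid
(34,272,314): 34+272 ≤ 314 → not valid
3 of the 6 triples form a triangle.

3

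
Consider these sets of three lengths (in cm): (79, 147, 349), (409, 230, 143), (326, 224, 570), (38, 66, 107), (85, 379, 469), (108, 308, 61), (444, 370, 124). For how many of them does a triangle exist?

(79,147,349): 79+147 ≤ 349 → not valid
(143,230,409): 143+230 ≤ 409 → not valid
(224,326,570): 224+326 ≤ 570 → not valid
(38,66,107): 38+66 ≤ 107 → not valid
(85,379,469): 85+379 ≤ 469 → not valid
(61,108,308): 61+108 ≤ 308 → not valid
(124,370,444): 124+370 > 444 → valid
1 of the 7 triples forms a triangle.

1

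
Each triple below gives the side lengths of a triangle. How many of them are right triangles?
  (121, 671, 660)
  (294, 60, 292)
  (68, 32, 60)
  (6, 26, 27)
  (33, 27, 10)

2

(121,671,660): 121²+660² = 450241 = 671² → right
(294,60,292): 60²+292² = 88864 > 86436 = 294² → acute
(68,32,60): 32²+60² = 4624 = 68² → right
(6,26,27): 6²+26² = 712 < 729 = 27² → obtuse
(33,27,10): 10²+27² = 829 < 1089 = 33² → obtuse
2 of the 5 are right.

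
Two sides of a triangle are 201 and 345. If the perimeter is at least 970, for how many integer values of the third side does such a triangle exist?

122

Triangle inequality: 144 < x < 546. Perimeter ≥ 970 gives x ≥ 970 − 201 − 345 = 424.
So 424 ≤ x < 546; integers 424 through 545: 122 values.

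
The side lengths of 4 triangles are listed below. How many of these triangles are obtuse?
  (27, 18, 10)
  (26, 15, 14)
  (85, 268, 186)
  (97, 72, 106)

3

(27,18,10): 10²+18² = 424 < 729 = 27² → obtuse
(26,15,14): 14²+15² = 421 < 676 = 26² → obtuse
(85,268,186): 85²+186² = 41821 < 71824 = 268² → obtuse
(97,72,106): 72²+97² = 14593 > 11236 = 106² → acute
3 of the 4 are obtuse.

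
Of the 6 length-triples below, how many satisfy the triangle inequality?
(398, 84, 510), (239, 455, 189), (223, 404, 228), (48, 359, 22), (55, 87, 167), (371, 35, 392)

2

(84,398,510): 84+398 ≤ 510 → not valid
(189,239,455): 189+239 ≤ 455 → not valid
(223,228,404): 223+228 > 404 → valid
(22,48,359): 22+48 ≤ 359 → not valid
(55,87,167): 55+87 ≤ 167 → not valid
(35,371,392): 35+371 > 392 → valid
2 of the 6 triples form a triangle.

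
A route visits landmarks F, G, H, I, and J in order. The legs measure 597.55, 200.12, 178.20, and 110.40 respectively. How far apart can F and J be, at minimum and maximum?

108.83 ≤ FJ ≤ 1086.27

The maximum is all hops collinear in one direction: 597.55 + 200.12 + 178.20 + 110.40 = 1086.27.
The longest hop is 597.55; the others sum to 488.72. Folding the others back against it leaves at least 597.55 − 488.72 = 108.83.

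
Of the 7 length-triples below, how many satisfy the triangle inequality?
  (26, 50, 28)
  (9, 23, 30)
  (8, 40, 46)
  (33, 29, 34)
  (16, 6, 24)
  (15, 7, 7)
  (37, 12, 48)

(26,28,50): 26+28 > 50 → valid
(9,23,30): 9+23 > 30 → valid
(8,40,46): 8+40 > 46 → valid
(29,33,34): 29+33 > 34 → valid
(6,16,24): 6+16 ≤ 24 → not valid
(7,7,15): 7+7 ≤ 15 → not valid
(12,37,48): 12+37 > 48 → valid
5 of the 7 triples form a triangle.

5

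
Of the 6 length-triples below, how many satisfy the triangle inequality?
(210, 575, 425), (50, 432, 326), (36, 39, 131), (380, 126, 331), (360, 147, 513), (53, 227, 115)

2

(210,425,575): 210+425 > 575 → valid
(50,326,432): 50+326 ≤ 432 → not valid
(36,39,131): 36+39 ≤ 131 → not valid
(126,331,380): 126+331 > 380 → valid
(147,360,513): 147+360 ≤ 513 → not valid
(53,115,227): 53+115 ≤ 227 → not valid
2 of the 6 triples form a triangle.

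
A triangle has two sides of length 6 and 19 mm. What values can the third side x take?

13 < x < 25 (mm)

By the triangle inequality, x must be less than 6 + 19 = 25 and greater than |6 − 19| = 13.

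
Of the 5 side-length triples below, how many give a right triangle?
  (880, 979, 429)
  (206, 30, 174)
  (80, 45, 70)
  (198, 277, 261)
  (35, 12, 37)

2

(880,979,429): 429²+880² = 958441 = 979² → right
(206,30,174): 30+174 ≤ 206, not a triangle
(80,45,70): 45²+70² = 6925 > 6400 = 80² → acute
(198,277,261): 198²+261² = 107325 > 76729 = 277² → acute
(35,12,37): 12²+35² = 1369 = 37² → right
2 of the 5 are right.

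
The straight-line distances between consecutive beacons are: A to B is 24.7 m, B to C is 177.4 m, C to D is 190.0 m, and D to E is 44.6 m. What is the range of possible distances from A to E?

The maximum is all hops collinear in one direction: 24.7 + 177.4 + 190.0 + 44.6 = 436.7.
The longest hop is 190.0; the others sum to 246.7. Since 190.0 ≤ 246.7, the path can fold back on itself completely, so the minimum distance is 0.

0 ≤ AE ≤ 436.7 m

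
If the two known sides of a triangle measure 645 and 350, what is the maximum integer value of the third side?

The third side must be strictly less than 645 + 350 = 995.
The largest integer below 995 is 994.

994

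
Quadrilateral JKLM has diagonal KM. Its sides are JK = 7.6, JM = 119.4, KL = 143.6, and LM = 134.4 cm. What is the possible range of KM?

From triangle JKM: |7.6 − 119.4| < KM < 7.6 + 119.4, i.e. 111.8 < KM < 127.0.
From triangle LKM: 9.2 < KM < 278.0.
Both must hold, so KM lies in the intersection.

111.8 < KM < 127.0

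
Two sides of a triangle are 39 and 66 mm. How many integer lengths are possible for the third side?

77

The third side lies in the open interval (27, 105).
Integers from 28 to 104 inclusive: 104 − 28 + 1 = 77.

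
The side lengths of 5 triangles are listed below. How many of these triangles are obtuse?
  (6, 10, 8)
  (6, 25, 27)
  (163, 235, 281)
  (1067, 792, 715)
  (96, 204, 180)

(6,10,8): 6²+8² = 100 = 10² → right
(6,25,27): 6²+25² = 661 < 729 = 27² → obtuse
(163,235,281): 163²+235² = 81794 > 78961 = 281² → acute
(1067,792,715): 715²+792² = 1138489 = 1067² → right
(96,204,180): 96²+180² = 41616 = 204² → right
1 of the 5 is obtuse.

1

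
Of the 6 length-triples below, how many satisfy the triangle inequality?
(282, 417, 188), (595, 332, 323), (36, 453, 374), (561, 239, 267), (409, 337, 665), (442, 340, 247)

4

(188,282,417): 188+282 > 417 → valid
(323,332,595): 323+332 > 595 → valid
(36,374,453): 36+374 ≤ 453 → not valid
(239,267,561): 239+267 ≤ 561 → not valid
(337,409,665): 337+409 > 665 → valid
(247,340,442): 247+340 > 442 → valid
4 of the 6 triples form a triangle.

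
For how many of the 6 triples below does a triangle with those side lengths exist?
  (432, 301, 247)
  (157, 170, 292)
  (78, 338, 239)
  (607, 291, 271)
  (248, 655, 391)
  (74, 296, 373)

2

(247,301,432): 247+301 > 432 → valid
(157,170,292): 157+170 > 292 → valid
(78,239,338): 78+239 ≤ 338 → not valid
(271,291,607): 271+291 ≤ 607 → not valid
(248,391,655): 248+391 ≤ 655 → not valid
(74,296,373): 74+296 ≤ 373 → not valid
2 of the 6 triples form a triangle.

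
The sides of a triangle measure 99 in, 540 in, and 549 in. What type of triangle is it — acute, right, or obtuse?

right

Compare the square of the longest side to the sum of squares of the other two: 99² + 540² = 301401 = 549².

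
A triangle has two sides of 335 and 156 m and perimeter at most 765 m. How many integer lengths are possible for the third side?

95

Triangle inequality: 179 < x < 491. Perimeter ≤ 765 gives x ≤ 765 − 335 − 156 = 274.
So 179 < x ≤ 274; integers 180 through 274: 95 values.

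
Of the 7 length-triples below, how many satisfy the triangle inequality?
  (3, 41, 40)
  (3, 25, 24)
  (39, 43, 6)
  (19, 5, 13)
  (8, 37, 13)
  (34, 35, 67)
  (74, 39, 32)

(3,40,41): 3+40 > 41 → valid
(3,24,25): 3+24 > 25 → valid
(6,39,43): 6+39 > 43 → valid
(5,13,19): 5+13 ≤ 19 → not valid
(8,13,37): 8+13 ≤ 37 → not valid
(34,35,67): 34+35 > 67 → valid
(32,39,74): 32+39 ≤ 74 → not valid
4 of the 7 triples form a triangle.

4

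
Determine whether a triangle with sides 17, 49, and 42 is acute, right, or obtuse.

Compare the square of the longest side to the sum of squares of the other two: 17² + 42² = 2053 < 2401 = 49².

obtuse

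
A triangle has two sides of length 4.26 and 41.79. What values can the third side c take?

37.53 < c < 46.05

By the triangle inequality, c must be less than 4.26 + 41.79 = 46.05 and greater than |4.26 − 41.79| = 37.53.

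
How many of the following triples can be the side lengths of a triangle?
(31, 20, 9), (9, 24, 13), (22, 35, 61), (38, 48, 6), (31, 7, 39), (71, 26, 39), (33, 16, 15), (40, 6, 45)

(9,20,31): 9+20 ≤ 31 → not valid
(9,13,24): 9+13 ≤ 24 → not valid
(22,35,61): 22+35 ≤ 61 → not valid
(6,38,48): 6+38 ≤ 48 → not valid
(7,31,39): 7+31 ≤ 39 → not valid
(26,39,71): 26+39 ≤ 71 → not valid
(15,16,33): 15+16 ≤ 33 → not valid
(6,40,45): 6+40 > 45 → valid
1 of the 8 triples forms a triangle.

1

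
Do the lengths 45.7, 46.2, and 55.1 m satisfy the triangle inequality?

The longest side is 55.1, and the other two sum to 91.9.
Since 91.9 > 55.1, the triangle inequality holds.

Yes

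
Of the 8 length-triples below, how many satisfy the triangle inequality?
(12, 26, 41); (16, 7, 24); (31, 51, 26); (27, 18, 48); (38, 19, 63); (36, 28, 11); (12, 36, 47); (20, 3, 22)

(12,26,41): 12+26 ≤ 41 → not valid
(7,16,24): 7+16 ≤ 24 → not valid
(26,31,51): 26+31 > 51 → valid
(18,27,48): 18+27 ≤ 48 → not valid
(19,38,63): 19+38 ≤ 63 → not valid
(11,28,36): 11+28 > 36 → valid
(12,36,47): 12+36 > 47 → valid
(3,20,22): 3+20 > 22 → valid
4 of the 8 triples form a triangle.

4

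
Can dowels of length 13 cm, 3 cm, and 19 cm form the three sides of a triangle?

The longest side is 19, but the other two sum to only 16.
16 < 19, so the triangle inequality fails.

No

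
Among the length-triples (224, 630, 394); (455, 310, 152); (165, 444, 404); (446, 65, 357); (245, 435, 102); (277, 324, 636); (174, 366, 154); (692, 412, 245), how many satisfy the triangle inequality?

(224,394,630): 224+394 ≤ 630 → not valid
(152,310,455): 152+310 > 455 → valid
(165,404,444): 165+404 > 444 → valid
(65,357,446): 65+357 ≤ 446 → not valid
(102,245,435): 102+245 ≤ 435 → not valid
(277,324,636): 277+324 ≤ 636 → not valid
(154,174,366): 154+174 ≤ 366 → not valid
(245,412,692): 245+412 ≤ 692 → not valid
2 of the 8 triples form a triangle.

2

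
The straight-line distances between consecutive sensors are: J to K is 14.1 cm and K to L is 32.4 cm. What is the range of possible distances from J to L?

18.3 ≤ JL ≤ 46.5 cm

By the triangle inequality, |14.1 − 32.4| ≤ JL ≤ 14.1 + 32.4.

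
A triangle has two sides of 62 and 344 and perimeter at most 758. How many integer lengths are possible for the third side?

Triangle inequality: 282 < x < 406. Perimeter ≤ 758 gives x ≤ 758 − 62 − 344 = 352.
So 282 < x ≤ 352; integers 283 through 352: 70 values.

70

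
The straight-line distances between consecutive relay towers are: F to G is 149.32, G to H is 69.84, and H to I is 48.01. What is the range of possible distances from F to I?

The maximum is all hops collinear in one direction: 149.32 + 69.84 + 48.01 = 267.17.
The longest hop is 149.32; the others sum to 117.85. Folding the others back against it leaves at least 149.32 − 117.85 = 31.47.

31.47 ≤ FI ≤ 267.17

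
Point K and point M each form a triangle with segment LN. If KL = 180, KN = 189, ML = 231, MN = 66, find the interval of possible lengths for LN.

From triangle KLN: |180 − 189| < LN < 180 + 189, i.e. 9 < LN < 369.
From triangle MLN: 165 < LN < 297.
Both must hold, so LN lies in the intersection.

165 < LN < 297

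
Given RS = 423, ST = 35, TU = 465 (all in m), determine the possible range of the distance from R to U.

7 ≤ RU ≤ 923 m

The maximum is all hops collinear in one direction: 423 + 35 + 465 = 923.
The longest hop is 465; the others sum to 458. Folding the others back against it leaves at least 465 − 458 = 7.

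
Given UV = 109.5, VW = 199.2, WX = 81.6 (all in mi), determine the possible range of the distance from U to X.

8.1 ≤ UX ≤ 390.3 mi

The maximum is all hops collinear in one direction: 109.5 + 199.2 + 81.6 = 390.3.
The longest hop is 199.2; the others sum to 191.1. Folding the others back against it leaves at least 199.2 − 191.1 = 8.1.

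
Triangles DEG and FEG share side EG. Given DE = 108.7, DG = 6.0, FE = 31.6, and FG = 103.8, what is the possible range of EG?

From triangle DEG: |108.7 − 6.0| < EG < 108.7 + 6.0, i.e. 102.7 < EG < 114.7.
From triangle FEG: 72.2 < EG < 135.4.
Both must hold, so EG lies in the intersection.

102.7 < EG < 114.7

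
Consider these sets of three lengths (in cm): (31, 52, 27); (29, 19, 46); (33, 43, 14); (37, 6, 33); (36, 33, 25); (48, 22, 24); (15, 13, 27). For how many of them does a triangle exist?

6

(27,31,52): 27+31 > 52 → valid
(19,29,46): 19+29 > 46 → valid
(14,33,43): 14+33 > 43 → valid
(6,33,37): 6+33 > 37 → valid
(25,33,36): 25+33 > 36 → valid
(22,24,48): 22+24 ≤ 48 → not valid
(13,15,27): 13+15 > 27 → valid
6 of the 7 triples form a triangle.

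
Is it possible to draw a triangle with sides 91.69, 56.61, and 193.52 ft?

No

The longest side is 193.52, but the other two sum to only 148.30.
148.30 < 193.52, so the triangle inequality fails.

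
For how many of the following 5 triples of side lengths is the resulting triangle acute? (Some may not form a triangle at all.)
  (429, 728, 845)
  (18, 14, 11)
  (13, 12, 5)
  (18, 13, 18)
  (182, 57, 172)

1

(429,728,845): 429²+728² = 714025 = 845² → right
(18,14,11): 11²+14² = 317 < 324 = 18² → obtuse
(13,12,5): 5²+12² = 169 = 13² → right
(18,13,18): 13²+18² = 493 > 324 = 18² → acute
(182,57,172): 57²+172² = 32833 < 33124 = 182² → obtuse
1 of the 5 is acute.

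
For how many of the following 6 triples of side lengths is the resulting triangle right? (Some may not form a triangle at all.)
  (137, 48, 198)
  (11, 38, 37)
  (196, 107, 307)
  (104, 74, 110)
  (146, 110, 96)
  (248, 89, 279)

1

(137,48,198): 48+137 ≤ 198, not a triangle
(11,38,37): 11²+37² = 1490 > 1444 = 38² → acute
(196,107,307): 107+196 ≤ 307, not a triangle
(104,74,110): 74²+104² = 16292 > 12100 = 110² → acute
(146,110,96): 96²+110² = 21316 = 146² → right
(248,89,279): 89²+248² = 69425 < 77841 = 279² → obtuse
1 of the 6 is right.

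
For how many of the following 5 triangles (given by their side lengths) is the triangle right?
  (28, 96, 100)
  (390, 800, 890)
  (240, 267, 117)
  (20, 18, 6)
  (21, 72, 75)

(28,96,100): 28²+96² = 10000 = 100² → right
(390,800,890): 390²+800² = 792100 = 890² → right
(240,267,117): 117²+240² = 71289 = 267² → right
(20,18,6): 6²+18² = 360 < 400 = 20² → obtuse
(21,72,75): 21²+72² = 5625 = 75² → right
4 of the 5 are right.

4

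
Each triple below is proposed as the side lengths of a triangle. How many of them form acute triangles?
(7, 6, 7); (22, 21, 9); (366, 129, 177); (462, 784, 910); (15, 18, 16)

3

(7,6,7): 6²+7² = 85 > 49 = 7² → acute
(22,21,9): 9²+21² = 522 > 484 = 22² → acute
(366,129,177): 129+177 ≤ 366, not a triangle
(462,784,910): 462²+784² = 828100 = 910² → right
(15,18,16): 15²+16² = 481 > 324 = 18² → acute
3 of the 5 are acute.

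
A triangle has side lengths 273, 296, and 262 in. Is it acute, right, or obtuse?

acute

Compare the square of the longest side to the sum of squares of the other two: 262² + 273² = 143173 > 87616 = 296².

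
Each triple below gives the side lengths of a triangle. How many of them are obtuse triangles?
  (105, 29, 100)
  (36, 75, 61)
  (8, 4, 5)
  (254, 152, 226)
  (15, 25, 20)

(105,29,100): 29²+100² = 10841 < 11025 = 105² → obtuse
(36,75,61): 36²+61² = 5017 < 5625 = 75² → obtuse
(8,4,5): 4²+5² = 41 < 64 = 8² → obtuse
(254,152,226): 152²+226² = 74180 > 64516 = 254² → acute
(15,25,20): 15²+20² = 625 = 25² → right
3 of the 5 are obtuse.

3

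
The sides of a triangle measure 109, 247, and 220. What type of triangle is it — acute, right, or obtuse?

obtuse

Compare the square of the longest side to the sum of squares of the other two: 109² + 220² = 60281 < 61009 = 247².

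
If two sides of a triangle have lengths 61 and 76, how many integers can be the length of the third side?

The third side lies in the open interval (15, 137).
Integers from 16 to 136 inclusive: 136 − 16 + 1 = 121.

121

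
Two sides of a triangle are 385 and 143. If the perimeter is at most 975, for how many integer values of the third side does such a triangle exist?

205

Triangle inequality: 242 < x < 528. Perimeter ≤ 975 gives x ≤ 975 − 385 − 143 = 447.
So 242 < x ≤ 447; integers 243 through 447: 205 values.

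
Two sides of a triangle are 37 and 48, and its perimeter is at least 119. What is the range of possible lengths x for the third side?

34 ≤ x < 85

Triangle inequality alone gives 11 < x < 85.
The perimeter condition gives x ≥ 119 − 37 − 48 = 34.
Intersecting the two: 34 ≤ x < 85.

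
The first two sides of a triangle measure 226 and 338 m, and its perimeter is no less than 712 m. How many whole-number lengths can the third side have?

Triangle inequality: 112 < x < 564. Perimeter ≥ 712 gives x ≥ 712 − 226 − 338 = 148.
So 148 ≤ x < 564; integers 148 through 563: 416 values.

416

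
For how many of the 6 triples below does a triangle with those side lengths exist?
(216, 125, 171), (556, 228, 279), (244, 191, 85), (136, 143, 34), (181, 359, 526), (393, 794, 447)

5

(125,171,216): 125+171 > 216 → valid
(228,279,556): 228+279 ≤ 556 → not valid
(85,191,244): 85+191 > 244 → valid
(34,136,143): 34+136 > 143 → valid
(181,359,526): 181+359 > 526 → valid
(393,447,794): 393+447 > 794 → valid
5 of the 6 triples form a triangle.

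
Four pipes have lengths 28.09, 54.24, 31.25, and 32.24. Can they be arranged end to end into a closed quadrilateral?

A quadrilateral exists iff every side is shorter than the sum of the others — equivalently, the longest side is less than the sum of the rest.
Longest side 54.24 < 91.58 (sum of the remaining 3), so yes.

Yes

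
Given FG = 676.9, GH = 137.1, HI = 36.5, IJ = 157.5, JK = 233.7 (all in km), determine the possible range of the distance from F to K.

The maximum is all hops collinear in one direction: 676.9 + 137.1 + 36.5 + 157.5 + 233.7 = 1241.7.
The longest hop is 676.9; the others sum to 564.8. Folding the others back against it leaves at least 676.9 − 564.8 = 112.1.

112.1 ≤ FK ≤ 1241.7 km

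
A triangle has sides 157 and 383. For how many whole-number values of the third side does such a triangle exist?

313

The third side lies in the open interval (226, 540).
Integers from 227 to 539 inclusive: 539 − 227 + 1 = 313.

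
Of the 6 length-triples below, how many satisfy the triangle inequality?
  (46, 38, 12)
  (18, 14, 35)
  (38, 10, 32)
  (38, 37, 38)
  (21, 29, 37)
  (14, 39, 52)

5

(12,38,46): 12+38 > 46 → valid
(14,18,35): 14+18 ≤ 35 → not valid
(10,32,38): 10+32 > 38 → valid
(37,38,38): 37+38 > 38 → valid
(21,29,37): 21+29 > 37 → valid
(14,39,52): 14+39 > 52 → valid
5 of the 6 triples form a triangle.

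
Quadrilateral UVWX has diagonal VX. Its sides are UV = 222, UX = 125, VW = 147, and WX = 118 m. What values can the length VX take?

From triangle UVX: |222 − 125| < VX < 222 + 125, i.e. 97 < VX < 347.
From triangle WVX: 29 < VX < 265.
Both must hold, so VX lies in the intersection.

97 < VX < 265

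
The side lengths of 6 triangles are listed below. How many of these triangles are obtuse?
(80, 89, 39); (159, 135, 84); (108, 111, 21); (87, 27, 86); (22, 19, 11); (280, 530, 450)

(80,89,39): 39²+80² = 7921 = 89² → right
(159,135,84): 84²+135² = 25281 = 159² → right
(108,111,21): 21²+108² = 12105 < 12321 = 111² → obtuse
(87,27,86): 27²+86² = 8125 > 7569 = 87² → acute
(22,19,11): 11²+19² = 482 < 484 = 22² → obtuse
(280,530,450): 280²+450² = 280900 = 530² → right
2 of the 6 are obtuse.

2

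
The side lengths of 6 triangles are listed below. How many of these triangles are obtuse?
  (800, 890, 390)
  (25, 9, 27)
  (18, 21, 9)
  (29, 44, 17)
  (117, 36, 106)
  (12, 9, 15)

(800,890,390): 390²+800² = 792100 = 890² → right
(25,9,27): 9²+25² = 706 < 729 = 27² → obtuse
(18,21,9): 9²+18² = 405 < 441 = 21² → obtuse
(29,44,17): 17²+29² = 1130 < 1936 = 44² → obtuse
(117,36,106): 36²+106² = 12532 < 13689 = 117² → obtuse
(12,9,15): 9²+12² = 225 = 15² → right
4 of the 6 are obtuse.

4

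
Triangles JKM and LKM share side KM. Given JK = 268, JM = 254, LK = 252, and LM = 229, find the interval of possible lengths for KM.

23 < KM < 481

From triangle JKM: |268 − 254| < KM < 268 + 254, i.e. 14 < KM < 522.
From triangle LKM: 23 < KM < 481.
Both must hold, so KM lies in the intersection.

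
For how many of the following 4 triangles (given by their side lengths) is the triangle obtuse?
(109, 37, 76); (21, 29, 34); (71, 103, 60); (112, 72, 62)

(109,37,76): 37²+76² = 7145 < 11881 = 109² → obtuse
(21,29,34): 21²+29² = 1282 > 1156 = 34² → acute
(71,103,60): 60²+71² = 8641 < 10609 = 103² → obtuse
(112,72,62): 62²+72² = 9028 < 12544 = 112² → obtuse
3 of the 4 are obtuse.

3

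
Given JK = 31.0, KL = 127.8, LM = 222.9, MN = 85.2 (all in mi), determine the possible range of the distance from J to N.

0 ≤ JN ≤ 466.9 mi

The maximum is all hops collinear in one direction: 31.0 + 127.8 + 222.9 + 85.2 = 466.9.
The longest hop is 222.9; the others sum to 244.0. Since 222.9 ≤ 244.0, the path can fold back on itself completely, so the minimum distance is 0.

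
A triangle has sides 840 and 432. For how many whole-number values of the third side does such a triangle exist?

863

The third side lies in the open interval (408, 1272).
Integers from 409 to 1271 inclusive: 1271 − 409 + 1 = 863.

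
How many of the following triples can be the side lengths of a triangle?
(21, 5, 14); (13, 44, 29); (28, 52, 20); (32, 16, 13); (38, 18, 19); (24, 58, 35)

1

(5,14,21): 5+14 ≤ 21 → not valid
(13,29,44): 13+29 ≤ 44 → not valid
(20,28,52): 20+28 ≤ 52 → not valid
(13,16,32): 13+16 ≤ 32 → not valid
(18,19,38): 18+19 ≤ 38 → not valid
(24,35,58): 24+35 > 58 → valid
1 of the 6 triples forms a triangle.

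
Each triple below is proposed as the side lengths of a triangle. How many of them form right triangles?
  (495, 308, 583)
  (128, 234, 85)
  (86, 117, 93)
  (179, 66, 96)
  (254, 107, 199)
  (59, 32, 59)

(495,308,583): 308²+495² = 339889 = 583² → right
(128,234,85): 85+128 ≤ 234, not a triangle
(86,117,93): 86²+93² = 16045 > 13689 = 117² → acute
(179,66,96): 66+96 ≤ 179, not a triangle
(254,107,199): 107²+199² = 51050 < 64516 = 254² → obtuse
(59,32,59): 32²+59² = 4505 > 3481 = 59² → acute
1 of the 6 is right.

1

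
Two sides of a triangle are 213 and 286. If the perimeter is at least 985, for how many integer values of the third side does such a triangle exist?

13

Triangle inequality: 73 < x < 499. Perimeter ≥ 985 gives x ≥ 985 − 213 − 286 = 486.
So 486 ≤ x < 499; integers 486 through 498: 13 values.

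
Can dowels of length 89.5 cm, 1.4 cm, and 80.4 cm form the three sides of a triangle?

The longest side is 89.5, but the other two sum to only 81.8.
81.8 < 89.5, so the triangle inequality fails.

No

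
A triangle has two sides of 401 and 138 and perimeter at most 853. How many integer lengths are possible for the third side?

Triangle inequality: 263 < x < 539. Perimeter ≤ 853 gives x ≤ 853 − 401 − 138 = 314.
So 263 < x ≤ 314; integers 264 through 314: 51 values.

51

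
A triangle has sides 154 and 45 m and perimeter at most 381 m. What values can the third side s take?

Triangle inequality alone gives 109 < s < 199.
The perimeter condition gives s ≤ 381 − 154 − 45 = 182.
Intersecting the two: 109 < s ≤ 182.

109 < s ≤ 182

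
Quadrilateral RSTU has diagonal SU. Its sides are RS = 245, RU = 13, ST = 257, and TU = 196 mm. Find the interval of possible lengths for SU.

232 < SU < 258

From triangle RSU: |245 − 13| < SU < 245 + 13, i.e. 232 < SU < 258.
From triangle TSU: 61 < SU < 453.
Both must hold, so SU lies in the intersection.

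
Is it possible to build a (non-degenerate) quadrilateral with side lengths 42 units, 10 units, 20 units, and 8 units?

For a quadrilateral, each side must be shorter than the sum of the others.
Here the longest side is 42, but the remaining 3 sides sum to only 38.

No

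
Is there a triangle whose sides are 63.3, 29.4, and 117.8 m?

No

The longest side is 117.8, but the other two sum to only 92.7.
92.7 < 117.8, so the triangle inequality fails.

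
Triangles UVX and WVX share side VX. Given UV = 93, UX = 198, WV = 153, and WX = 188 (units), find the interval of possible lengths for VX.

105 < VX < 291

From triangle UVX: |93 − 198| < VX < 93 + 198, i.e. 105 < VX < 291.
From triangle WVX: 35 < VX < 341.
Both must hold, so VX lies in the intersection.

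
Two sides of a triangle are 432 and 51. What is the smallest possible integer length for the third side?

382

The third side must be strictly greater than |432 − 51| = 381.
The smallest integer above 381 is 382.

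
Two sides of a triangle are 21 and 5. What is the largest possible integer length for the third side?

25

The third side must be strictly less than 21 + 5 = 26.
The largest integer below 26 is 25.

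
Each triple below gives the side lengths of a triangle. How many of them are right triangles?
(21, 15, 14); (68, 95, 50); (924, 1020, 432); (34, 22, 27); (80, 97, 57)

(21,15,14): 14²+15² = 421 < 441 = 21² → obtuse
(68,95,50): 50²+68² = 7124 < 9025 = 95² → obtuse
(924,1020,432): 432²+924² = 1040400 = 1020² → right
(34,22,27): 22²+27² = 1213 > 1156 = 34² → acute
(80,97,57): 57²+80² = 9649 > 9409 = 97² → acute
1 of the 5 is right.

1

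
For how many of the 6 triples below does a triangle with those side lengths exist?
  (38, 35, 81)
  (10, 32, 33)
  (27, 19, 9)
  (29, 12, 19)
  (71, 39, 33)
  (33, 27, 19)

(35,38,81): 35+38 ≤ 81 → not valid
(10,32,33): 10+32 > 33 → valid
(9,19,27): 9+19 > 27 → valid
(12,19,29): 12+19 > 29 → valid
(33,39,71): 33+39 > 71 → valid
(19,27,33): 19+27 > 33 → valid
5 of the 6 triples form a triangle.

5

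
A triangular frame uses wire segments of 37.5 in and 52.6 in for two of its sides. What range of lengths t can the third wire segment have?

By the triangle inequality, t must be less than 37.5 + 52.6 = 90.1 and greater than |37.5 − 52.6| = 15.1.

15.1 < t < 90.1 (in)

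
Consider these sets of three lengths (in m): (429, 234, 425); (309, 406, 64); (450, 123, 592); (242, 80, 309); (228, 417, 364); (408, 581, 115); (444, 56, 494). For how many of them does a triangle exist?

(234,425,429): 234+425 > 429 → valid
(64,309,406): 64+309 ≤ 406 → not valid
(123,450,592): 123+450 ≤ 592 → not valid
(80,242,309): 80+242 > 309 → valid
(228,364,417): 228+364 > 417 → valid
(115,408,581): 115+408 ≤ 581 → not valid
(56,444,494): 56+444 > 494 → valid
4 of the 7 triples form a triangle.

4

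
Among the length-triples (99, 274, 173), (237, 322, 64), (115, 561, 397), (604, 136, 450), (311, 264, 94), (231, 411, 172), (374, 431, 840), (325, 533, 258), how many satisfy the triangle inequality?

(99,173,274): 99+173 ≤ 274 → not valid
(64,237,322): 64+237 ≤ 322 → not valid
(115,397,561): 115+397 ≤ 561 → not valid
(136,450,604): 136+450 ≤ 604 → not valid
(94,264,311): 94+264 > 311 → valid
(172,231,411): 172+231 ≤ 411 → not valid
(374,431,840): 374+431 ≤ 840 → not valid
(258,325,533): 258+325 > 533 → valid
2 of the 8 triples form a triangle.

2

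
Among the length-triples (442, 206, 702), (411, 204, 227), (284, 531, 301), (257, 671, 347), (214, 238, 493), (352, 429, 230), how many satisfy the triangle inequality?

(206,442,702): 206+442 ≤ 702 → not valid
(204,227,411): 204+227 > 411 → valid
(284,301,531): 284+301 > 531 → valid
(257,347,671): 257+347 ≤ 671 → not valid
(214,238,493): 214+238 ≤ 493 → not valid
(230,352,429): 230+352 > 429 → valid
3 of the 6 triples form a triangle.

3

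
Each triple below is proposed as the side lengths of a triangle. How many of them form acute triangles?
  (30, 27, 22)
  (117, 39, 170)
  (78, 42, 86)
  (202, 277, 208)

3

(30,27,22): 22²+27² = 1213 > 900 = 30² → acute
(117,39,170): 39+117 ≤ 170, not a triangle
(78,42,86): 42²+78² = 7848 > 7396 = 86² → acute
(202,277,208): 202²+208² = 84068 > 76729 = 277² → acute
3 of the 4 are acute.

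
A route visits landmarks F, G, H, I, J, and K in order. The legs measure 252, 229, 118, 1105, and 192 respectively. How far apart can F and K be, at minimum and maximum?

The maximum is all hops collinear in one direction: 252 + 229 + 118 + 1105 + 192 = 1896.
The longest hop is 1105; the others sum to 791. Folding the others back against it leaves at least 1105 − 791 = 314.

314 ≤ FK ≤ 1896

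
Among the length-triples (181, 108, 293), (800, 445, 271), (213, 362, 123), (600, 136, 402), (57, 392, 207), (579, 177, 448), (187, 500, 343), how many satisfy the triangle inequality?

2

(108,181,293): 108+181 ≤ 293 → not valid
(271,445,800): 271+445 ≤ 800 → not valid
(123,213,362): 123+213 ≤ 362 → not valid
(136,402,600): 136+402 ≤ 600 → not valid
(57,207,392): 57+207 ≤ 392 → not valid
(177,448,579): 177+448 > 579 → valid
(187,343,500): 187+343 > 500 → valid
2 of the 7 triples form a triangle.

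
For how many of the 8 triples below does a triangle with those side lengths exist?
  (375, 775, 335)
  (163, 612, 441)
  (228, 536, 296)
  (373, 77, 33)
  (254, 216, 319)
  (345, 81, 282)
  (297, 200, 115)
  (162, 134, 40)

4

(335,375,775): 335+375 ≤ 775 → not valid
(163,441,612): 163+441 ≤ 612 → not valid
(228,296,536): 228+296 ≤ 536 → not valid
(33,77,373): 33+77 ≤ 373 → not valid
(216,254,319): 216+254 > 319 → valid
(81,282,345): 81+282 > 345 → valid
(115,200,297): 115+200 > 297 → valid
(40,134,162): 40+134 > 162 → valid
4 of the 8 triples form a triangle.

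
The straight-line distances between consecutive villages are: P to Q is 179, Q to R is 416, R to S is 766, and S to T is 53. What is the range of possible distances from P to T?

The maximum is all hops collinear in one direction: 179 + 416 + 766 + 53 = 1414.
The longest hop is 766; the others sum to 648. Folding the others back against it leaves at least 766 − 648 = 118.

118 ≤ PT ≤ 1414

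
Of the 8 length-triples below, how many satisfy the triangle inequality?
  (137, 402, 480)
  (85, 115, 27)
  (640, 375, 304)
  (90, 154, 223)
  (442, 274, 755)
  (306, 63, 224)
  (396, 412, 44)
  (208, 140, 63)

(137,402,480): 137+402 > 480 → valid
(27,85,115): 27+85 ≤ 115 → not valid
(304,375,640): 304+375 > 640 → valid
(90,154,223): 90+154 > 223 → valid
(274,442,755): 274+442 ≤ 755 → not valid
(63,224,306): 63+224 ≤ 306 → not valid
(44,396,412): 44+396 > 412 → valid
(63,140,208): 63+140 ≤ 208 → not valid
4 of the 8 triples form a triangle.

4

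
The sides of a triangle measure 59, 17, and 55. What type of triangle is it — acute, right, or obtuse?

obtuse

Compare the square of the longest side to the sum of squares of the other two: 17² + 55² = 3314 < 3481 = 59².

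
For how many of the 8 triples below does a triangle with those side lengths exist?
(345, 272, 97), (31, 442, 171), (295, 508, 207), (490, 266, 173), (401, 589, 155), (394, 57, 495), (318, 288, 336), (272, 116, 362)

(97,272,345): 97+272 > 345 → valid
(31,171,442): 31+171 ≤ 442 → not valid
(207,295,508): 207+295 ≤ 508 → not valid
(173,266,490): 173+266 ≤ 490 → not valid
(155,401,589): 155+401 ≤ 589 → not valid
(57,394,495): 57+394 ≤ 495 → not valid
(288,318,336): 288+318 > 336 → valid
(116,272,362): 116+272 > 362 → valid
3 of the 8 triples form a triangle.

3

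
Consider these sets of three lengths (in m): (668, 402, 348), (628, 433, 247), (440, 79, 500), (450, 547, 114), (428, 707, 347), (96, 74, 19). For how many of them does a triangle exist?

5

(348,402,668): 348+402 > 668 → valid
(247,433,628): 247+433 > 628 → valid
(79,440,500): 79+440 > 500 → valid
(114,450,547): 114+450 > 547 → valid
(347,428,707): 347+428 > 707 → valid
(19,74,96): 19+74 ≤ 96 → not valid
5 of the 6 triples form a triangle.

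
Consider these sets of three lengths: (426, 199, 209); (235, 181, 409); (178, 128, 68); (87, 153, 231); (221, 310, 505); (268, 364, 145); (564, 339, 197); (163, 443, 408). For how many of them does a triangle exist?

(199,209,426): 199+209 ≤ 426 → not valid
(181,235,409): 181+235 > 409 → valid
(68,128,178): 68+128 > 178 → valid
(87,153,231): 87+153 > 231 → valid
(221,310,505): 221+310 > 505 → valid
(145,268,364): 145+268 > 364 → valid
(197,339,564): 197+339 ≤ 564 → not valid
(163,408,443): 163+408 > 443 → valid
6 of the 8 triples form a triangle.

6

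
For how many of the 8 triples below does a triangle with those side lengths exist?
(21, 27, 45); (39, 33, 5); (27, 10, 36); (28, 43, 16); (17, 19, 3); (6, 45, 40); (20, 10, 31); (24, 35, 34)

6

(21,27,45): 21+27 > 45 → valid
(5,33,39): 5+33 ≤ 39 → not valid
(10,27,36): 10+27 > 36 → valid
(16,28,43): 16+28 > 43 → valid
(3,17,19): 3+17 > 19 → valid
(6,40,45): 6+40 > 45 → valid
(10,20,31): 10+20 ≤ 31 → not valid
(24,34,35): 24+34 > 35 → valid
6 of the 8 triples form a triangle.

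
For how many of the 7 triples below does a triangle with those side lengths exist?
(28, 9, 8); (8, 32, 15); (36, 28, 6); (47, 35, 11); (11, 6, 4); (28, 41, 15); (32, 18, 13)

(8,9,28): 8+9 ≤ 28 → not valid
(8,15,32): 8+15 ≤ 32 → not valid
(6,28,36): 6+28 ≤ 36 → not valid
(11,35,47): 11+35 ≤ 47 → not valid
(4,6,11): 4+6 ≤ 11 → not valid
(15,28,41): 15+28 > 41 → valid
(13,18,32): 13+18 ≤ 32 → not valid
1 of the 7 triples forms a triangle.

1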